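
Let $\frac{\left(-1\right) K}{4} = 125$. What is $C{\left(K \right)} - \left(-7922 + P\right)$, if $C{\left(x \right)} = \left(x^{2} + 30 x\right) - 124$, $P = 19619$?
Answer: $223179$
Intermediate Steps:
$K = -500$ ($K = \left(-4\right) 125 = -500$)
$C{\left(x \right)} = -124 + x^{2} + 30 x$
$C{\left(K \right)} - \left(-7922 + P\right) = \left(-124 + \left(-500\right)^{2} + 30 \left(-500\right)\right) + \left(7922 - 19619\right) = \left(-124 + 250000 - 15000\right) + \left(7922 - 19619\right) = 234876 - 11697 = 223179$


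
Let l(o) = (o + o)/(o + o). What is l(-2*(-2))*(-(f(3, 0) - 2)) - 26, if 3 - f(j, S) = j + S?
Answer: -24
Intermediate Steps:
f(j, S) = 3 - S - j (f(j, S) = 3 - (j + S) = 3 - (S + j) = 3 + (-S - j) = 3 - S - j)
l(o) = 1 (l(o) = (2*o)/((2*o)) = (2*o)*(1/(2*o)) = 1)
l(-2*(-2))*(-(f(3, 0) - 2)) - 26 = 1*(-((3 - 1*0 - 1*3) - 2)) - 26 = 1*(-((3 + 0 - 3) - 2)) - 26 = 1*(-(0 - 2)) - 26 = 1*(-1*(-2)) - 26 = 1*2 - 26 = 2 - 26 = -24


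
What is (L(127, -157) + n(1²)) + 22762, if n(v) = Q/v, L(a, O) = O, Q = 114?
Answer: 22719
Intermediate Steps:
n(v) = 114/v
(L(127, -157) + n(1²)) + 22762 = (-157 + 114/(1²)) + 22762 = (-157 + 114/1) + 22762 = (-157 + 114*1) + 22762 = (-157 + 114) + 22762 = -43 + 22762 = 22719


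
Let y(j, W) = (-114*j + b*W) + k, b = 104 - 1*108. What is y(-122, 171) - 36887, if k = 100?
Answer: -23563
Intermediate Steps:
b = -4 (b = 104 - 108 = -4)
y(j, W) = 100 - 114*j - 4*W (y(j, W) = (-114*j - 4*W) + 100 = 100 - 114*j - 4*W)
y(-122, 171) - 36887 = (100 - 114*(-122) - 4*171) - 36887 = (100 + 13908 - 684) - 36887 = 13324 - 36887 = -23563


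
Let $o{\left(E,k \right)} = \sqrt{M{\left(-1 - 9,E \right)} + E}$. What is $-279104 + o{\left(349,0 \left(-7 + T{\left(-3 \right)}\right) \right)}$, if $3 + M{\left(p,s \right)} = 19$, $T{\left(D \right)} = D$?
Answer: $-279104 + \sqrt{365} \approx -2.7909 \cdot 10^{5}$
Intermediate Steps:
$M{\left(p,s \right)} = 16$ ($M{\left(p,s \right)} = -3 + 19 = 16$)
$o{\left(E,k \right)} = \sqrt{16 + E}$
$-279104 + o{\left(349,0 \left(-7 + T{\left(-3 \right)}\right) \right)} = -279104 + \sqrt{16 + 349} = -279104 + \sqrt{365}$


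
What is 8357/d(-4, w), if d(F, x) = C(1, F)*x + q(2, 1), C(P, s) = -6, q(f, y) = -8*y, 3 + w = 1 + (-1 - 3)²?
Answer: -8357/92 ≈ -90.837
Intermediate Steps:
w = 14 (w = -3 + (1 + (-1 - 3)²) = -3 + (1 + (-4)²) = -3 + (1 + 16) = -3 + 17 = 14)
d(F, x) = -8 - 6*x (d(F, x) = -6*x - 8*1 = -6*x - 8 = -8 - 6*x)
8357/d(-4, w) = 8357/(-8 - 6*14) = 8357/(-8 - 84) = 8357/(-92) = 8357*(-1/92) = -8357/92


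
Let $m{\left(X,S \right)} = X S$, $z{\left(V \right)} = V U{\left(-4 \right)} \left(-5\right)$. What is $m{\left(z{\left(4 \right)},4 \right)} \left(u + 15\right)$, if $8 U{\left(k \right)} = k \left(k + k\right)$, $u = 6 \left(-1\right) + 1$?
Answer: $-3200$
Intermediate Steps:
$u = -5$ ($u = -6 + 1 = -5$)
$U{\left(k \right)} = \frac{k^{2}}{4}$ ($U{\left(k \right)} = \frac{k \left(k + k\right)}{8} = \frac{k 2 k}{8} = \frac{2 k^{2}}{8} = \frac{k^{2}}{4}$)
$z{\left(V \right)} = - 20 V$ ($z{\left(V \right)} = V \frac{\left(-4\right)^{2}}{4} \left(-5\right) = V \frac{1}{4} \cdot 16 \left(-5\right) = V 4 \left(-5\right) = 4 V \left(-5\right) = - 20 V$)
$m{\left(X,S \right)} = S X$
$m{\left(z{\left(4 \right)},4 \right)} \left(u + 15\right) = 4 \left(\left(-20\right) 4\right) \left(-5 + 15\right) = 4 \left(-80\right) 10 = \left(-320\right) 10 = -3200$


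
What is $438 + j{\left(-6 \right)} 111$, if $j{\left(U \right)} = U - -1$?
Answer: $-117$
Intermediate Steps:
$j{\left(U \right)} = 1 + U$ ($j{\left(U \right)} = U + 1 = 1 + U$)
$438 + j{\left(-6 \right)} 111 = 438 + \left(1 - 6\right) 111 = 438 - 555 = -117$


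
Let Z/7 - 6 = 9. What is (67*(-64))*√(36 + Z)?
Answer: -4288*√141 ≈ -50917.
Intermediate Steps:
Z = 105 (Z = 42 + 7*9 = 42 + 63 = 105)
(67*(-64))*√(36 + Z) = (67*(-64))*√(36 + 105) = -4288*√141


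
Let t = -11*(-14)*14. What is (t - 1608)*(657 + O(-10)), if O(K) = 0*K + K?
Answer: 354556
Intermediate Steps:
t = 2156 (t = 154*14 = 2156)
O(K) = K (O(K) = 0 + K = K)
(t - 1608)*(657 + O(-10)) = (2156 - 1608)*(657 - 10) = 548*647 = 354556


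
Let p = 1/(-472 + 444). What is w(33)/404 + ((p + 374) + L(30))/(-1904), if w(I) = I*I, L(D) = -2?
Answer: 13462277/5384512 ≈ 2.5002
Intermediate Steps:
w(I) = I²
p = -1/28 (p = 1/(-28) = -1/28 ≈ -0.035714)
w(33)/404 + ((p + 374) + L(30))/(-1904) = 33²/404 + ((-1/28 + 374) - 2)/(-1904) = 1089*(1/404) + (10471/28 - 2)*(-1/1904) = 1089/404 + (10415/28)*(-1/1904) = 1089/404 - 10415/53312 = 13462277/5384512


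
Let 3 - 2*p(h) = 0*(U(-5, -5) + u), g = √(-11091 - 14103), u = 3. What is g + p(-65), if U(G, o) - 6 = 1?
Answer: 3/2 + I*√25194 ≈ 1.5 + 158.73*I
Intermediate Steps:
U(G, o) = 7 (U(G, o) = 6 + 1 = 7)
g = I*√25194 (g = √(-25194) = I*√25194 ≈ 158.73*I)
p(h) = 3/2 (p(h) = 3/2 - 0*(7 + 3) = 3/2 - 0*10 = 3/2 - ½*0 = 3/2 + 0 = 3/2)
g + p(-65) = I*√25194 + 3/2 = 3/2 + I*√25194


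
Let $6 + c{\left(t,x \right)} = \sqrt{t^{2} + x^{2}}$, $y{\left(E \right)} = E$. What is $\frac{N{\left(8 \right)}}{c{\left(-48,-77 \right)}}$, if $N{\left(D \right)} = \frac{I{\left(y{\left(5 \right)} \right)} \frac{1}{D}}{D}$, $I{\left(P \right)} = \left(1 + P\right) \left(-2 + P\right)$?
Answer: $\frac{27}{131152} + \frac{9 \sqrt{8233}}{262304} \approx 0.0033191$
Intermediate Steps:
$c{\left(t,x \right)} = -6 + \sqrt{t^{2} + x^{2}}$
$N{\left(D \right)} = \frac{18}{D^{2}}$ ($N{\left(D \right)} = \frac{\left(-2 + 5^{2} - 5\right) \frac{1}{D}}{D} = \frac{\left(-2 + 25 - 5\right) \frac{1}{D}}{D} = \frac{18 \frac{1}{D}}{D} = \frac{18}{D^{2}}$)
$\frac{N{\left(8 \right)}}{c{\left(-48,-77 \right)}} = \frac{18 \cdot \frac{1}{64}}{-6 + \sqrt{\left(-48\right)^{2} + \left(-77\right)^{2}}} = \frac{18 \cdot \frac{1}{64}}{-6 + \sqrt{2304 + 5929}} = \frac{9}{32 \left(-6 + \sqrt{8233}\right)}$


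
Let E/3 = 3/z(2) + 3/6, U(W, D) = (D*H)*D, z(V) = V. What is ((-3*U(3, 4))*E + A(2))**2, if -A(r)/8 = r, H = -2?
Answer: 313600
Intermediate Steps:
U(W, D) = -2*D**2 (U(W, D) = (D*(-2))*D = (-2*D)*D = -2*D**2)
A(r) = -8*r
E = 6 (E = 3*(3/2 + 3/6) = 3*(3*(1/2) + 3*(1/6)) = 3*(3/2 + 1/2) = 3*2 = 6)
((-3*U(3, 4))*E + A(2))**2 = (-(-6)*4**2*6 - 8*2)**2 = (-(-6)*16*6 - 16)**2 = (-3*(-32)*6 - 16)**2 = (96*6 - 16)**2 = (576 - 16)**2 = 560**2 = 313600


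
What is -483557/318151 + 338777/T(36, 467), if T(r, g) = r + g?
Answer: 107539012156/160029953 ≈ 671.99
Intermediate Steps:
T(r, g) = g + r
-483557/318151 + 338777/T(36, 467) = -483557/318151 + 338777/(467 + 36) = -483557*1/318151 + 338777/503 = -483557/318151 + 338777*(1/503) = -483557/318151 + 338777/503 = 107539012156/160029953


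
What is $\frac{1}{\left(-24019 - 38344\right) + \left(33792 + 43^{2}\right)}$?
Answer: $- \frac{1}{26722} \approx -3.7422 \cdot 10^{-5}$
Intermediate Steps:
$\frac{1}{\left(-24019 - 38344\right) + \left(33792 + 43^{2}\right)} = \frac{1}{-62363 + \left(33792 + 1849\right)} = \frac{1}{-62363 + 35641} = \frac{1}{-26722} = - \frac{1}{26722}$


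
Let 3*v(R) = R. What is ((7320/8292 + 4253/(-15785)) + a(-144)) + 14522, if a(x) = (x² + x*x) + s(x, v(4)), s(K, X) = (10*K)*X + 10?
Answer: 589924404567/10907435 ≈ 54085.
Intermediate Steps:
v(R) = R/3
s(K, X) = 10 + 10*K*X (s(K, X) = 10*K*X + 10 = 10 + 10*K*X)
a(x) = 10 + 2*x² + 40*x/3 (a(x) = (x² + x*x) + (10 + 10*x*((⅓)*4)) = (x² + x²) + (10 + 10*x*(4/3)) = 2*x² + (10 + 40*x/3) = 10 + 2*x² + 40*x/3)
((7320/8292 + 4253/(-15785)) + a(-144)) + 14522 = ((7320/8292 + 4253/(-15785)) + (10 + 2*(-144)² + (40/3)*(-144))) + 14522 = ((7320*(1/8292) + 4253*(-1/15785)) + (10 + 2*20736 - 1920)) + 14522 = ((610/691 - 4253/15785) + (10 + 41472 - 1920)) + 14522 = (6690027/10907435 + 39562) + 14522 = 431526633497/10907435 + 14522 = 589924404567/10907435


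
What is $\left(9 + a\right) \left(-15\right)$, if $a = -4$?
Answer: $-75$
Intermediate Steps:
$\left(9 + a\right) \left(-15\right) = \left(9 - 4\right) \left(-15\right) = 5 \left(-15\right) = -75$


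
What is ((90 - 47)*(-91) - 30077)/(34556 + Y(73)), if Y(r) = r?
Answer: -11330/11543 ≈ -0.98155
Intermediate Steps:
((90 - 47)*(-91) - 30077)/(34556 + Y(73)) = ((90 - 47)*(-91) - 30077)/(34556 + 73) = (43*(-91) - 30077)/34629 = (-3913 - 30077)*(1/34629) = -33990*1/34629 = -11330/11543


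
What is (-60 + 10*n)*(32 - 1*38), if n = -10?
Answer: 960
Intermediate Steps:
(-60 + 10*n)*(32 - 1*38) = (-60 + 10*(-10))*(32 - 1*38) = (-60 - 100)*(32 - 38) = -160*(-6) = 960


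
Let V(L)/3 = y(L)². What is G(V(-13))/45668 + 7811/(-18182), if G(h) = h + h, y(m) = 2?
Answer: -89069095/207583894 ≈ -0.42908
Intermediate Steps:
V(L) = 12 (V(L) = 3*2² = 3*4 = 12)
G(h) = 2*h
G(V(-13))/45668 + 7811/(-18182) = (2*12)/45668 + 7811/(-18182) = 24*(1/45668) + 7811*(-1/18182) = 6/11417 - 7811/18182 = -89069095/207583894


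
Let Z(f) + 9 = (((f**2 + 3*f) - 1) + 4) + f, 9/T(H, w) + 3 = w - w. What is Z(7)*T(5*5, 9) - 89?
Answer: -302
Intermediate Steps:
T(H, w) = -3 (T(H, w) = 9/(-3 + (w - w)) = 9/(-3 + 0) = 9/(-3) = 9*(-1/3) = -3)
Z(f) = -6 + f**2 + 4*f (Z(f) = -9 + ((((f**2 + 3*f) - 1) + 4) + f) = -9 + (((-1 + f**2 + 3*f) + 4) + f) = -9 + ((3 + f**2 + 3*f) + f) = -9 + (3 + f**2 + 4*f) = -6 + f**2 + 4*f)
Z(7)*T(5*5, 9) - 89 = (-6 + 7**2 + 4*7)*(-3) - 89 = (-6 + 49 + 28)*(-3) - 89 = 71*(-3) - 89 = -213 - 89 = -302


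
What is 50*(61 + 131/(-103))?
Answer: 307600/103 ≈ 2986.4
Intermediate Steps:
50*(61 + 131/(-103)) = 50*(61 + 131*(-1/103)) = 50*(61 - 131/103) = 50*(6152/103) = 307600/103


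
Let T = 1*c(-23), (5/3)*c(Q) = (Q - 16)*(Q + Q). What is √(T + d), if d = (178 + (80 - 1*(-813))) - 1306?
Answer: √21035/5 ≈ 29.007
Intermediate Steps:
c(Q) = 6*Q*(-16 + Q)/5 (c(Q) = 3*((Q - 16)*(Q + Q))/5 = 3*((-16 + Q)*(2*Q))/5 = 3*(2*Q*(-16 + Q))/5 = 6*Q*(-16 + Q)/5)
d = -235 (d = (178 + (80 + 813)) - 1306 = (178 + 893) - 1306 = 1071 - 1306 = -235)
T = 5382/5 (T = 1*((6/5)*(-23)*(-16 - 23)) = 1*((6/5)*(-23)*(-39)) = 1*(5382/5) = 5382/5 ≈ 1076.4)
√(T + d) = √(5382/5 - 235) = √(4207/5) = √21035/5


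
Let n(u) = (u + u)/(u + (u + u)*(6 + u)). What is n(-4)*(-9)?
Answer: -18/5 ≈ -3.6000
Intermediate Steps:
n(u) = 2*u/(u + 2*u*(6 + u)) (n(u) = (2*u)/(u + (2*u)*(6 + u)) = (2*u)/(u + 2*u*(6 + u)) = 2*u/(u + 2*u*(6 + u)))
n(-4)*(-9) = (2/(13 + 2*(-4)))*(-9) = (2/(13 - 8))*(-9) = (2/5)*(-9) = (2*(⅕))*(-9) = (⅖)*(-9) = -18/5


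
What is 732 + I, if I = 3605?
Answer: 4337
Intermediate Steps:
732 + I = 732 + 3605 = 4337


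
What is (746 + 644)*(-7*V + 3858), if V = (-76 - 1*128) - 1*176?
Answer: 9060020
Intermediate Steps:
V = -380 (V = (-76 - 128) - 176 = -204 - 176 = -380)
(746 + 644)*(-7*V + 3858) = (746 + 644)*(-7*(-380) + 3858) = 1390*(2660 + 3858) = 1390*6518 = 9060020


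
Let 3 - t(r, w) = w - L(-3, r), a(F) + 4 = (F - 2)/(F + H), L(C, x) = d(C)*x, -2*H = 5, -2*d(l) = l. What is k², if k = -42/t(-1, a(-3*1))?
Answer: 853776/10201 ≈ 83.695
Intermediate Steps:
d(l) = -l/2
H = -5/2 (H = -½*5 = -5/2 ≈ -2.5000)
L(C, x) = -C*x/2 (L(C, x) = (-C/2)*x = -C*x/2)
a(F) = -4 + (-2 + F)/(-5/2 + F) (a(F) = -4 + (F - 2)/(F - 5/2) = -4 + (-2 + F)/(-5/2 + F))
t(r, w) = 3 - w + 3*r/2 (t(r, w) = 3 - (w - (-1)*(-3)*r/2) = 3 - (w - 3*r/2) = 3 + (-w + 3*r/2) = 3 - w + 3*r/2)
k = -924/101 (k = -42/(3 - 2*(8 - (-9))/(-5 + 2*(-3*1)) + (3/2)*(-1)) = -42/(3 - 2*(8 - 3*(-3))/(-5 + 2*(-3)) - 3/2) = -42/(3 - 2*(8 + 9)/(-5 - 6) - 3/2) = -42/(3 - 2*17/(-11) - 3/2) = -42/(3 - 2*(-1)*17/11 - 3/2) = -42/(3 - 1*(-34/11) - 3/2) = -42/(3 + 34/11 - 3/2) = -42/101/22 = -42*22/101 = -924/101 ≈ -9.1485)
k² = (-924/101)² = 853776/10201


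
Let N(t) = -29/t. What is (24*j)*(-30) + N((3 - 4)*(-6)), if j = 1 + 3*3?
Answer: -43229/6 ≈ -7204.8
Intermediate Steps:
j = 10 (j = 1 + 9 = 10)
(24*j)*(-30) + N((3 - 4)*(-6)) = (24*10)*(-30) - 29*(-1/(6*(3 - 4))) = 240*(-30) - 29/((-1*(-6))) = -7200 - 29/6 = -43229/6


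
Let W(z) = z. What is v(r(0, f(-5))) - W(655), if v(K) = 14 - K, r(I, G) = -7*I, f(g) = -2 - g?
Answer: -641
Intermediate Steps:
v(r(0, f(-5))) - W(655) = (14 - (-7)*0) - 1*655 = (14 - 1*0) - 655 = (14 + 0) - 655 = 14 - 655 = -641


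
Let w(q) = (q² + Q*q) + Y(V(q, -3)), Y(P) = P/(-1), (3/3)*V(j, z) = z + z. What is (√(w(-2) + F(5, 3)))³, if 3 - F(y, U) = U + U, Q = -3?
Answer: 13*√13 ≈ 46.872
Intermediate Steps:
V(j, z) = 2*z (V(j, z) = z + z = 2*z)
Y(P) = -P (Y(P) = P*(-1) = -P)
F(y, U) = 3 - 2*U (F(y, U) = 3 - (U + U) = 3 - 2*U)
w(q) = 6 + q² - 3*q (w(q) = (q² - 3*q) - 2*(-3) = (q² - 3*q) - 1*(-6) = (q² - 3*q) + 6 = 6 + q² - 3*q)
(√(w(-2) + F(5, 3)))³ = (√((6 + (-2)² - 3*(-2)) + (3 - 2*3)))³ = (√((6 + 4 + 6) + (3 - 6)))³ = (√(16 - 3))³ = (√13)³ = 13*√13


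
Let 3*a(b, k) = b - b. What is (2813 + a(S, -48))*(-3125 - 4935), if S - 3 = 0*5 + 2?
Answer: -22672780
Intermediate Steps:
S = 5 (S = 3 + (0*5 + 2) = 3 + (0 + 2) = 3 + 2 = 5)
a(b, k) = 0 (a(b, k) = (b - b)/3 = (1/3)*0 = 0)
(2813 + a(S, -48))*(-3125 - 4935) = (2813 + 0)*(-3125 - 4935) = 2813*(-8060) = -22672780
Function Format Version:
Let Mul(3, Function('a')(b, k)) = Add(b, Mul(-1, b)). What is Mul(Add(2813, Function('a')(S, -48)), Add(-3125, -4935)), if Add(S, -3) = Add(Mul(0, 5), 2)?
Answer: -22672780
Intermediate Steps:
S = 5 (S = Add(3, Add(Mul(0, 5), 2)) = Add(3, Add(0, 2)) = Add(3, 2) = 5)
Function('a')(b, k) = 0 (Function('a')(b, k) = Mul(Rational(1, 3), Add(b, Mul(-1, b))) = Mul(Rational(1, 3), 0) = 0)
Mul(Add(2813, Function('a')(S, -48)), Add(-3125, -4935)) = Mul(Add(2813, 0), Add(-3125, -4935)) = Mul(2813, -8060) = -22672780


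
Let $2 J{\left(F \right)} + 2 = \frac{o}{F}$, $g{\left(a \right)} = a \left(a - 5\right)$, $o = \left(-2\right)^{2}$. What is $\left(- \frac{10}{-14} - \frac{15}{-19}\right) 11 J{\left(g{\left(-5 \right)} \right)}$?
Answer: $- \frac{2112}{133} \approx -15.88$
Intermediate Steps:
$o = 4$
$g{\left(a \right)} = a \left(-5 + a\right)$
$J{\left(F \right)} = -1 + \frac{2}{F}$ ($J{\left(F \right)} = -1 + \frac{4 \frac{1}{F}}{2} = -1 + \frac{2}{F}$)
$\left(- \frac{10}{-14} - \frac{15}{-19}\right) 11 J{\left(g{\left(-5 \right)} \right)} = \left(- \frac{10}{-14} - \frac{15}{-19}\right) 11 \frac{2 - - 5 \left(-5 - 5\right)}{\left(-5\right) \left(-5 - 5\right)} = \left(\left(-10\right) \left(- \frac{1}{14}\right) - - \frac{15}{19}\right) 11 \frac{2 - \left(-5\right) \left(-10\right)}{\left(-5\right) \left(-10\right)} = \left(\frac{5}{7} + \frac{15}{19}\right) 11 \frac{2 - 50}{50} = \frac{200}{133} \cdot 11 \frac{2 - 50}{50} = \frac{2200 \cdot \frac{1}{50} \left(-48\right)}{133} = \frac{2200}{133} \left(- \frac{24}{25}\right) = - \frac{2112}{133}$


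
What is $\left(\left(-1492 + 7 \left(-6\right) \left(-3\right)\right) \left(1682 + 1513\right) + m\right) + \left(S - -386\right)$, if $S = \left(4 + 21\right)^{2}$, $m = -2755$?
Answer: $-4366114$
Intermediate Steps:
$S = 625$ ($S = 25^{2} = 625$)
$\left(\left(-1492 + 7 \left(-6\right) \left(-3\right)\right) \left(1682 + 1513\right) + m\right) + \left(S - -386\right) = \left(\left(-1492 + 7 \left(-6\right) \left(-3\right)\right) \left(1682 + 1513\right) - 2755\right) + \left(625 - -386\right) = \left(\left(-1492 - -126\right) 3195 - 2755\right) + \left(625 + 386\right) = \left(\left(-1492 + 126\right) 3195 - 2755\right) + 1011 = \left(\left(-1366\right) 3195 - 2755\right) + 1011 = \left(-4364370 - 2755\right) + 1011 = -4367125 + 1011 = -4366114$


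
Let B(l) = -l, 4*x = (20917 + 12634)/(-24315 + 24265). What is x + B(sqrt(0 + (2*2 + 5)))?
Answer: -34151/200 ≈ -170.75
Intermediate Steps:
x = -33551/200 (x = ((20917 + 12634)/(-24315 + 24265))/4 = (33551/(-50))/4 = (33551*(-1/50))/4 = (1/4)*(-33551/50) = -33551/200 ≈ -167.75)
x + B(sqrt(0 + (2*2 + 5))) = -33551/200 - sqrt(0 + (2*2 + 5)) = -33551/200 - sqrt(0 + (4 + 5)) = -33551/200 - sqrt(0 + 9) = -33551/200 - sqrt(9) = -33551/200 - 1*3 = -33551/200 - 3 = -34151/200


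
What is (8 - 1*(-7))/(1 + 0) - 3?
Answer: 12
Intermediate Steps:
(8 - 1*(-7))/(1 + 0) - 3 = (8 + 7)/1 - 3 = 1*15 - 3 = 15 - 3 = 12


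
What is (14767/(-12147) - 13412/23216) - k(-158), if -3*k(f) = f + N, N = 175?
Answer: 91023391/23500396 ≈ 3.8733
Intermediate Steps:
k(f) = -175/3 - f/3 (k(f) = -(f + 175)/3 = -(175 + f)/3 = -175/3 - f/3)
(14767/(-12147) - 13412/23216) - k(-158) = (14767/(-12147) - 13412/23216) - (-175/3 - ⅓*(-158)) = (14767*(-1/12147) - 13412*1/23216) - (-175/3 + 158/3) = (-14767/12147 - 3353/5804) - 1*(-17/3) = -126436559/70501188 + 17/3 = 91023391/23500396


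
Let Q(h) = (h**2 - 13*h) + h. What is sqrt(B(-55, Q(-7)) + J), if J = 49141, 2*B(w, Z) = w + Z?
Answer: 2*sqrt(12295) ≈ 221.77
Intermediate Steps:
Q(h) = h**2 - 12*h
B(w, Z) = Z/2 + w/2 (B(w, Z) = (w + Z)/2 = (Z + w)/2 = Z/2 + w/2)
sqrt(B(-55, Q(-7)) + J) = sqrt(((-7*(-12 - 7))/2 + (1/2)*(-55)) + 49141) = sqrt(((-7*(-19))/2 - 55/2) + 49141) = sqrt(((1/2)*133 - 55/2) + 49141) = sqrt((133/2 - 55/2) + 49141) = sqrt(39 + 49141) = sqrt(49180) = 2*sqrt(12295)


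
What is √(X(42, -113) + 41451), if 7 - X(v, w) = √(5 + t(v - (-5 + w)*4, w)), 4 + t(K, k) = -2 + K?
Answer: √(41458 - 3*√57) ≈ 203.56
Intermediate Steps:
t(K, k) = -6 + K (t(K, k) = -4 + (-2 + K) = -6 + K)
X(v, w) = 7 - √(19 + v - 4*w) (X(v, w) = 7 - √(5 + (-6 + (v - (-5 + w)*4))) = 7 - √(5 + (-6 + (v - (-20 + 4*w)))) = 7 - √(5 + (-6 + (v + (20 - 4*w)))) = 7 - √(5 + (-6 + (20 + v - 4*w))) = 7 - √(5 + (14 + v - 4*w)) = 7 - √(19 + v - 4*w))
√(X(42, -113) + 41451) = √((7 - √(19 + 42 - 4*(-113))) + 41451) = √((7 - √(19 + 42 + 452)) + 41451) = √((7 - √513) + 41451) = √((7 - 3*√57) + 41451) = √(41458 - 3*√57)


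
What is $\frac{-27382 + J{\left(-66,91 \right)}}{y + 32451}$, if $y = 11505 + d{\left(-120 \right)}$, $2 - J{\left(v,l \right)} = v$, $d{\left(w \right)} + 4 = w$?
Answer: $- \frac{13657}{21916} \approx -0.62315$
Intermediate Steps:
$d{\left(w \right)} = -4 + w$
$J{\left(v,l \right)} = 2 - v$
$y = 11381$ ($y = 11505 - 124 = 11381$)
$\frac{-27382 + J{\left(-66,91 \right)}}{y + 32451} = \frac{-27382 + \left(2 - -66\right)}{11381 + 32451} = \frac{-27382 + \left(2 + 66\right)}{43832} = \left(-27382 + 68\right) \frac{1}{43832} = \left(-27314\right) \frac{1}{43832} = - \frac{13657}{21916}$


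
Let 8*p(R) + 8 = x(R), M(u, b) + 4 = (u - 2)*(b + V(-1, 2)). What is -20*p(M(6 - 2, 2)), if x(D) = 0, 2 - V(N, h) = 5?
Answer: 20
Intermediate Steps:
V(N, h) = -3 (V(N, h) = 2 - 1*5 = 2 - 5 = -3)
M(u, b) = -4 + (-3 + b)*(-2 + u) (M(u, b) = -4 + (u - 2)*(b - 3) = -4 + (-2 + u)*(-3 + b) = -4 + (-3 + b)*(-2 + u))
p(R) = -1 (p(R) = -1 + (⅛)*0 = -1 + 0 = -1)
-20*p(M(6 - 2, 2)) = -20*(-1) = 20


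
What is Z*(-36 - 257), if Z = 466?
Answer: -136538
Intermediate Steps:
Z*(-36 - 257) = 466*(-36 - 257) = 466*(-293) = -136538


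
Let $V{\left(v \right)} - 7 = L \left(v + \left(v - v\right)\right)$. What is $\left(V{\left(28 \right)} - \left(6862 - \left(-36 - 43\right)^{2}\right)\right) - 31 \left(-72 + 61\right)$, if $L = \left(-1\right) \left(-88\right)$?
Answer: $2191$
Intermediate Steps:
$L = 88$
$V{\left(v \right)} = 7 + 88 v$ ($V{\left(v \right)} = 7 + 88 \left(v + \left(v - v\right)\right) = 7 + 88 \left(v + 0\right) = 7 + 88 v$)
$\left(V{\left(28 \right)} - \left(6862 - \left(-36 - 43\right)^{2}\right)\right) - 31 \left(-72 + 61\right) = \left(\left(7 + 88 \cdot 28\right) - \left(6862 - \left(-36 - 43\right)^{2}\right)\right) - 31 \left(-72 + 61\right) = \left(\left(7 + 2464\right) - \left(6862 - 6241\right)\right) - 31 \left(-11\right) = \left(2471 + \left(\left(-2181 + 6241\right) - 4681\right)\right) - -341 = \left(2471 + \left(4060 - 4681\right)\right) + 341 = \left(2471 - 621\right) + 341 = 1850 + 341 = 2191$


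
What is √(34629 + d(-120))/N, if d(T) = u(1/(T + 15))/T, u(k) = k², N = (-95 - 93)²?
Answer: √1374425009970/222667200 ≈ 0.0052651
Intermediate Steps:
N = 35344 (N = (-188)² = 35344)
d(T) = 1/(T*(15 + T)²) (d(T) = (1/(T + 15))²/T = (1/(15 + T))²/T = 1/((15 + T)²*T) = 1/(T*(15 + T)²))
√(34629 + d(-120))/N = √(34629 + 1/((-120)*(15 - 120)²))/35344 = √(34629 - 1/120/(-105)²)*(1/35344) = √(34629 - 1/120*1/11025)*(1/35344) = √(34629 - 1/1323000)*(1/35344) = √(45814166999/1323000)*(1/35344) = (√1374425009970/6300)*(1/35344) = √1374425009970/222667200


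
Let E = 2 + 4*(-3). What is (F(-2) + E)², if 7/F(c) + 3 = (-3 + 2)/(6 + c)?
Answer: 24964/169 ≈ 147.72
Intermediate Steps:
F(c) = 7/(-3 - 1/(6 + c)) (F(c) = 7/(-3 + (-3 + 2)/(6 + c)) = 7/(-3 - 1/(6 + c)))
E = -10 (E = 2 - 12 = -10)
(F(-2) + E)² = (7*(-6 - 1*(-2))/(19 + 3*(-2)) - 10)² = (7*(-6 + 2)/(19 - 6) - 10)² = (7*(-4)/13 - 10)² = (7*(1/13)*(-4) - 10)² = (-28/13 - 10)² = (-158/13)² = 24964/169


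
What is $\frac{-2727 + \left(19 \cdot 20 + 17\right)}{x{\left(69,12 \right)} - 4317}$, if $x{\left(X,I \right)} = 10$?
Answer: $\frac{2330}{4307} \approx 0.54098$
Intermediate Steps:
$\frac{-2727 + \left(19 \cdot 20 + 17\right)}{x{\left(69,12 \right)} - 4317} = \frac{-2727 + \left(19 \cdot 20 + 17\right)}{10 - 4317} = \frac{-2727 + \left(380 + 17\right)}{-4307} = \left(-2727 + 397\right) \left(- \frac{1}{4307}\right) = \left(-2330\right) \left(- \frac{1}{4307}\right) = \frac{2330}{4307}$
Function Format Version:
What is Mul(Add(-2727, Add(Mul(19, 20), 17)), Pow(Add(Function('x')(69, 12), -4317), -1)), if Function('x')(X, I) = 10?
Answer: Rational(2330, 4307) ≈ 0.54098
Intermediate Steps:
Mul(Add(-2727, Add(Mul(19, 20), 17)), Pow(Add(Function('x')(69, 12), -4317), -1)) = Mul(Add(-2727, Add(Mul(19, 20), 17)), Pow(Add(10, -4317), -1)) = Mul(Add(-2727, Add(380, 17)), Pow(-4307, -1)) = Mul(Add(-2727, 397), Rational(-1, 4307)) = Mul(-2330, Rational(-1, 4307)) = Rational(2330, 4307)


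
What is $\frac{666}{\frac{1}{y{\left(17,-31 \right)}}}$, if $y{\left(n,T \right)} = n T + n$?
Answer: $-339660$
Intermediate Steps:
$y{\left(n,T \right)} = n + T n$ ($y{\left(n,T \right)} = T n + n = n + T n$)
$\frac{666}{\frac{1}{y{\left(17,-31 \right)}}} = \frac{666}{\frac{1}{17 \left(1 - 31\right)}} = \frac{666}{\frac{1}{17 \left(-30\right)}} = \frac{666}{\frac{1}{-510}} = \frac{666}{- \frac{1}{510}} = 666 \left(-510\right) = -339660$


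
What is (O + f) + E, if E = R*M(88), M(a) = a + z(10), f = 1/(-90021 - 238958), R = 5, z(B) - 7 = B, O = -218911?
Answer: -71844407895/328979 ≈ -2.1839e+5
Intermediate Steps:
z(B) = 7 + B
f = -1/328979 (f = 1/(-328979) = -1/328979 ≈ -3.0397e-6)
M(a) = 17 + a (M(a) = a + (7 + 10) = a + 17 = 17 + a)
E = 525 (E = 5*(17 + 88) = 5*105 = 525)
(O + f) + E = (-218911 - 1/328979) + 525 = -72017121870/328979 + 525 = -71844407895/328979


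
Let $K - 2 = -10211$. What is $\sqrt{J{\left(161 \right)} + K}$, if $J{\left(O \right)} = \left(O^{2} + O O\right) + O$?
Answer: $\sqrt{41794} \approx 204.44$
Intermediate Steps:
$J{\left(O \right)} = O + 2 O^{2}$ ($J{\left(O \right)} = \left(O^{2} + O^{2}\right) + O = 2 O^{2} + O = O + 2 O^{2}$)
$K = -10209$ ($K = 2 - 10211 = -10209$)
$\sqrt{J{\left(161 \right)} + K} = \sqrt{161 \left(1 + 2 \cdot 161\right) - 10209} = \sqrt{161 \left(1 + 322\right) - 10209} = \sqrt{161 \cdot 323 - 10209} = \sqrt{52003 - 10209} = \sqrt{41794}$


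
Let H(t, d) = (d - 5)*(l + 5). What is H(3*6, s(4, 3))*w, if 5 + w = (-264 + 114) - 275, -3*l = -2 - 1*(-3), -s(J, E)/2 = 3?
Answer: 66220/3 ≈ 22073.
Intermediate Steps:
s(J, E) = -6 (s(J, E) = -2*3 = -6)
l = -1/3 (l = -(-2 - 1*(-3))/3 = -(-2 + 3)/3 = -1/3*1 = -1/3 ≈ -0.33333)
w = -430 (w = -5 + ((-264 + 114) - 275) = -5 + (-150 - 275) = -5 - 425 = -430)
H(t, d) = -70/3 + 14*d/3 (H(t, d) = (d - 5)*(-1/3 + 5) = (-5 + d)*(14/3) = -70/3 + 14*d/3)
H(3*6, s(4, 3))*w = (-70/3 + (14/3)*(-6))*(-430) = (-70/3 - 28)*(-430) = -154/3*(-430) = 66220/3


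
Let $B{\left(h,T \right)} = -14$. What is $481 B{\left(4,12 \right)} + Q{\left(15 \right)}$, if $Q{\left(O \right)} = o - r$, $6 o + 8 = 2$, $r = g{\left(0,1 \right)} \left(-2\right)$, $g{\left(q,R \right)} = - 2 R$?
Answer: $-6739$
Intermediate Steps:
$r = 4$ ($r = \left(-2\right) 1 \left(-2\right) = \left(-2\right) \left(-2\right) = 4$)
$o = -1$ ($o = - \frac{4}{3} + \frac{1}{6} \cdot 2 = - \frac{4}{3} + \frac{1}{3} = -1$)
$Q{\left(O \right)} = -5$ ($Q{\left(O \right)} = -1 - 4 = -5$)
$481 B{\left(4,12 \right)} + Q{\left(15 \right)} = 481 \left(-14\right) - 5 = -6734 - 5 = -6739$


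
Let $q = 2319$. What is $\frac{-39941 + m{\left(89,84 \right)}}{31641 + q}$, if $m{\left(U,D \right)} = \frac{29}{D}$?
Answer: $- \frac{671003}{570528} \approx -1.1761$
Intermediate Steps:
$\frac{-39941 + m{\left(89,84 \right)}}{31641 + q} = \frac{-39941 + \frac{29}{84}}{31641 + 2319} = \frac{-39941 + 29 \cdot \frac{1}{84}}{33960} = \left(-39941 + \frac{29}{84}\right) \frac{1}{33960} = \left(- \frac{3355015}{84}\right) \frac{1}{33960} = - \frac{671003}{570528}$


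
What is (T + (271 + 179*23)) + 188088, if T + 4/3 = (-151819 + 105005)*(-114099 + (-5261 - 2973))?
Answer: 17181268610/3 ≈ 5.7271e+9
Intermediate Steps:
T = 17180691182/3 (T = -4/3 + (-151819 + 105005)*(-114099 + (-5261 - 2973)) = -4/3 - 46814*(-114099 - 8234) = -4/3 - 46814*(-122333) = -4/3 + 5726897062 = 17180691182/3 ≈ 5.7269e+9)
(T + (271 + 179*23)) + 188088 = (17180691182/3 + (271 + 179*23)) + 188088 = (17180691182/3 + (271 + 4117)) + 188088 = (17180691182/3 + 4388) + 188088 = 17180704346/3 + 188088 = 17181268610/3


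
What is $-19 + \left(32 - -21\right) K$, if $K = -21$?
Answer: $-1132$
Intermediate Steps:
$-19 + \left(32 - -21\right) K = -19 + \left(32 - -21\right) \left(-21\right) = -19 + \left(32 + 21\right) \left(-21\right) = -19 + 53 \left(-21\right) = -19 - 1113 = -1132$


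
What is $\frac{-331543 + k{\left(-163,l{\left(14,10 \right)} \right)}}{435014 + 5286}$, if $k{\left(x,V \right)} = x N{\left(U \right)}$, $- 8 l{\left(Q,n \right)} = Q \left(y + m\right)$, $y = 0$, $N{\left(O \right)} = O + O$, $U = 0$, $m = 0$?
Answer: $- \frac{331543}{440300} \approx -0.75299$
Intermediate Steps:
$N{\left(O \right)} = 2 O$
$l{\left(Q,n \right)} = 0$ ($l{\left(Q,n \right)} = - \frac{Q \left(0 + 0\right)}{8} = - \frac{Q 0}{8} = \left(- \frac{1}{8}\right) 0 = 0$)
$k{\left(x,V \right)} = 0$ ($k{\left(x,V \right)} = x 2 \cdot 0 = x 0 = 0$)
$\frac{-331543 + k{\left(-163,l{\left(14,10 \right)} \right)}}{435014 + 5286} = \frac{-331543 + 0}{435014 + 5286} = - \frac{331543}{440300}$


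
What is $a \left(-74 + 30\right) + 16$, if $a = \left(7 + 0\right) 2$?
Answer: $-600$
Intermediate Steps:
$a = 14$ ($a = 7 \cdot 2 = 14$)
$a \left(-74 + 30\right) + 16 = 14 \left(-74 + 30\right) + 16 = 14 \left(-44\right) + 16 = -616 + 16 = -600$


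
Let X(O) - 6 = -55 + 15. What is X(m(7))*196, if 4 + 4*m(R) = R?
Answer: -6664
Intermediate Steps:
m(R) = -1 + R/4
X(O) = -34 (X(O) = 6 + (-55 + 15) = 6 - 40 = -34)
X(m(7))*196 = -34*196 = -6664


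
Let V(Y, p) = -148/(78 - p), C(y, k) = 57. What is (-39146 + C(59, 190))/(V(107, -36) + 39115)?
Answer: -2228073/2229481 ≈ -0.99937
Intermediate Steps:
(-39146 + C(59, 190))/(V(107, -36) + 39115) = (-39146 + 57)/(148/(-78 - 36) + 39115) = -39089/(148/(-114) + 39115) = -39089/(148*(-1/114) + 39115) = -39089/(-74/57 + 39115) = -39089/2229481/57 = -39089*57/2229481 = -2228073/2229481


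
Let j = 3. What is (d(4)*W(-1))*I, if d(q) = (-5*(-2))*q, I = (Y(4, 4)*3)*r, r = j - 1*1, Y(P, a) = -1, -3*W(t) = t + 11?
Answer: 800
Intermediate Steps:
W(t) = -11/3 - t/3 (W(t) = -(t + 11)/3 = -(11 + t)/3 = -11/3 - t/3)
r = 2 (r = 3 - 1*1 = 3 - 1 = 2)
I = -6 (I = -1*3*2 = -3*2 = -6)
d(q) = 10*q
(d(4)*W(-1))*I = ((10*4)*(-11/3 - ⅓*(-1)))*(-6) = (40*(-11/3 + ⅓))*(-6) = (40*(-10/3))*(-6) = -400/3*(-6) = 800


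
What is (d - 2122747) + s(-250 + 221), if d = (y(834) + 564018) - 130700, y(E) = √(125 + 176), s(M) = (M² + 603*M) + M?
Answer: -1706104 + √301 ≈ -1.7061e+6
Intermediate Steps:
s(M) = M² + 604*M
y(E) = √301
d = 433318 + √301 (d = (√301 + 564018) - 130700 = (564018 + √301) - 130700 = 433318 + √301 ≈ 4.3334e+5)
(d - 2122747) + s(-250 + 221) = ((433318 + √301) - 2122747) + (-250 + 221)*(604 + (-250 + 221)) = (-1689429 + √301) - 29*(604 - 29) = (-1689429 + √301) - 29*575 = (-1689429 + √301) - 16675 = -1706104 + √301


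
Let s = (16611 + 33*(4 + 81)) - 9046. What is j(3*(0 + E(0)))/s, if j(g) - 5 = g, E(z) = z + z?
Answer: 1/2074 ≈ 0.00048216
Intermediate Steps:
E(z) = 2*z
j(g) = 5 + g
s = 10370 (s = (16611 + 33*85) - 9046 = (16611 + 2805) - 9046 = 19416 - 9046 = 10370)
j(3*(0 + E(0)))/s = (5 + 3*(0 + 2*0))/10370 = (5 + 3*(0 + 0))*(1/10370) = (5 + 3*0)*(1/10370) = (5 + 0)*(1/10370) = 5*(1/10370) = 1/2074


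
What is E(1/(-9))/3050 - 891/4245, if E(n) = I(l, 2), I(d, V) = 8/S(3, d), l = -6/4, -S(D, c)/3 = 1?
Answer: -272887/1294725 ≈ -0.21077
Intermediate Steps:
S(D, c) = -3 (S(D, c) = -3*1 = -3)
l = -3/2 (l = -6*¼ = -3/2 ≈ -1.5000)
I(d, V) = -8/3 (I(d, V) = 8/(-3) = 8*(-⅓) = -8/3)
E(n) = -8/3
E(1/(-9))/3050 - 891/4245 = -8/3/3050 - 891/4245 = -8/3*1/3050 - 891*1/4245 = -4/4575 - 297/1415 = -272887/1294725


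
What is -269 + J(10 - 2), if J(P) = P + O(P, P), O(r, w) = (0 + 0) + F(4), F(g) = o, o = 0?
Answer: -261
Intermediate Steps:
F(g) = 0
O(r, w) = 0 (O(r, w) = (0 + 0) + 0 = 0 + 0 = 0)
J(P) = P (J(P) = P + 0 = P)
-269 + J(10 - 2) = -269 + (10 - 2) = -269 + 8 = -261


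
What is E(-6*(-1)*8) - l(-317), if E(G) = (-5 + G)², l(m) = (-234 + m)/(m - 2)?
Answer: 20320/11 ≈ 1847.3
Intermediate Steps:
l(m) = (-234 + m)/(-2 + m)
E(-6*(-1)*8) - l(-317) = (-5 - 6*(-1)*8)² - (-234 - 317)/(-2 - 317) = (-5 + 6*8)² - (-551)/(-319) = (-5 + 48)² - (-1)*(-551)/319 = 43² - 1*19/11 = 1849 - 19/11 = 20320/11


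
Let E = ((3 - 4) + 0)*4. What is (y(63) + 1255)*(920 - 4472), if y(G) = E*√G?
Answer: -4457760 + 42624*√7 ≈ -4.3450e+6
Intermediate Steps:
E = -4 (E = (-1 + 0)*4 = -1*4 = -4)
y(G) = -4*√G
(y(63) + 1255)*(920 - 4472) = (-12*√7 + 1255)*(920 - 4472) = (-12*√7 + 1255)*(-3552) = (1255 - 12*√7)*(-3552) = -4457760 + 42624*√7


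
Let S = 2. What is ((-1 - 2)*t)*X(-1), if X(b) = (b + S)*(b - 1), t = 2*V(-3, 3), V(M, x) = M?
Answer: -36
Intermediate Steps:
t = -6 (t = 2*(-3) = -6)
X(b) = (-1 + b)*(2 + b) (X(b) = (b + 2)*(b - 1) = (2 + b)*(-1 + b) = (-1 + b)*(2 + b))
((-1 - 2)*t)*X(-1) = ((-1 - 2)*(-6))*(-2 - 1 + (-1)²) = (-3*(-6))*(-2 - 1 + 1) = 18*(-2) = -36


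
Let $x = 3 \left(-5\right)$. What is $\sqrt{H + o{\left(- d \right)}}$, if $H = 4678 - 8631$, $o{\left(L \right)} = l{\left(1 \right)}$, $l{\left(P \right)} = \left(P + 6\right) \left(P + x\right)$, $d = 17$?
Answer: $i \sqrt{4051} \approx 63.647 i$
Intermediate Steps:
$x = -15$
$l{\left(P \right)} = \left(-15 + P\right) \left(6 + P\right)$ ($l{\left(P \right)} = \left(P + 6\right) \left(P - 15\right) = \left(6 + P\right) \left(-15 + P\right) = \left(-15 + P\right) \left(6 + P\right)$)
$o{\left(L \right)} = -98$ ($o{\left(L \right)} = -90 + 1^{2} - 9 = -90 + 1 - 9 = -98$)
$H = -3953$
$\sqrt{H + o{\left(- d \right)}} = \sqrt{-3953 - 98} = \sqrt{-4051} = i \sqrt{4051}$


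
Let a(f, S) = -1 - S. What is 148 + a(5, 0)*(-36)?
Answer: 184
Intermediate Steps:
148 + a(5, 0)*(-36) = 148 + (-1 - 1*0)*(-36) = 148 + (-1 + 0)*(-36) = 148 - 1*(-36) = 148 + 36 = 184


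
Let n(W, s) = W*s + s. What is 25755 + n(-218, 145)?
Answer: -5710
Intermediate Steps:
n(W, s) = s + W*s
25755 + n(-218, 145) = 25755 + 145*(1 - 218) = 25755 + 145*(-217) = 25755 - 31465 = -5710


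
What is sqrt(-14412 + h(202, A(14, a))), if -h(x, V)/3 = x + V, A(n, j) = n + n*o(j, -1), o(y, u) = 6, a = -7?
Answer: 4*I*sqrt(957) ≈ 123.74*I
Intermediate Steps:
A(n, j) = 7*n (A(n, j) = n + n*6 = n + 6*n = 7*n)
h(x, V) = -3*V - 3*x (h(x, V) = -3*(x + V) = -3*(V + x) = -3*V - 3*x)
sqrt(-14412 + h(202, A(14, a))) = sqrt(-14412 + (-21*14 - 3*202)) = sqrt(-14412 + (-3*98 - 606)) = sqrt(-14412 + (-294 - 606)) = sqrt(-14412 - 900) = sqrt(-15312) = 4*I*sqrt(957)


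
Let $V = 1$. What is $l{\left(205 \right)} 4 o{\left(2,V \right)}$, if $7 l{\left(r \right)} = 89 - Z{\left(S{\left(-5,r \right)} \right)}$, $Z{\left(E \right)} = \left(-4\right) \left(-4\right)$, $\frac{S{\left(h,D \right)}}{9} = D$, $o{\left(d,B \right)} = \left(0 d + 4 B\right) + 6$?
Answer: $\frac{2920}{7} \approx 417.14$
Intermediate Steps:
$o{\left(d,B \right)} = 6 + 4 B$ ($o{\left(d,B \right)} = \left(0 + 4 B\right) + 6 = 4 B + 6 = 6 + 4 B$)
$S{\left(h,D \right)} = 9 D$
$Z{\left(E \right)} = 16$
$l{\left(r \right)} = \frac{73}{7}$ ($l{\left(r \right)} = \frac{89 - 16}{7} = \frac{1}{7} \cdot 73 = \frac{73}{7}$)
$l{\left(205 \right)} 4 o{\left(2,V \right)} = \frac{73 \cdot 4 \left(6 + 4 \cdot 1\right)}{7} = \frac{73 \cdot 4 \left(6 + 4\right)}{7} = \frac{73 \cdot 4 \cdot 10}{7} = \frac{73}{7} \cdot 40 = \frac{2920}{7}$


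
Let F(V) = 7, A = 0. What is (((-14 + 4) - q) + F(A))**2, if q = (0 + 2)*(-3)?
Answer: 9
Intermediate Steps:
q = -6 (q = 2*(-3) = -6)
(((-14 + 4) - q) + F(A))**2 = (((-14 + 4) - 1*(-6)) + 7)**2 = ((-10 + 6) + 7)**2 = (-4 + 7)**2 = 3**2 = 9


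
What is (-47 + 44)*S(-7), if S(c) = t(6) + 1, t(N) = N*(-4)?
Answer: 69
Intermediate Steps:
t(N) = -4*N
S(c) = -23 (S(c) = -4*6 + 1 = -24 + 1 = -23)
(-47 + 44)*S(-7) = (-47 + 44)*(-23) = -3*(-23) = 69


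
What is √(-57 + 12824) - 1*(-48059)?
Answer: 48059 + √12767 ≈ 48172.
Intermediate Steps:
√(-57 + 12824) - 1*(-48059) = √12767 + 48059 = 48059 + √12767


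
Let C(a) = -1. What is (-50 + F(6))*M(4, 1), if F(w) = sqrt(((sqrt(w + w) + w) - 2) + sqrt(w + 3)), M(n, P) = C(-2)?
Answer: 50 - sqrt(7 + 2*sqrt(3)) ≈ 46.765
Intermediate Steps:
M(n, P) = -1
F(w) = sqrt(-2 + w + sqrt(3 + w) + sqrt(2)*sqrt(w)) (F(w) = sqrt(((sqrt(2*w) + w) - 2) + sqrt(3 + w)) = sqrt(((sqrt(2)*sqrt(w) + w) - 2) + sqrt(3 + w)) = sqrt(((w + sqrt(2)*sqrt(w)) - 2) + sqrt(3 + w)) = sqrt((-2 + w + sqrt(2)*sqrt(w)) + sqrt(3 + w)) = sqrt(-2 + w + sqrt(3 + w) + sqrt(2)*sqrt(w)))
(-50 + F(6))*M(4, 1) = (-50 + sqrt(-2 + 6 + sqrt(3 + 6) + sqrt(2)*sqrt(6)))*(-1) = (-50 + sqrt(-2 + 6 + sqrt(9) + 2*sqrt(3)))*(-1) = (-50 + sqrt(-2 + 6 + 3 + 2*sqrt(3)))*(-1) = (-50 + sqrt(7 + 2*sqrt(3)))*(-1) = 50 - sqrt(7 + 2*sqrt(3))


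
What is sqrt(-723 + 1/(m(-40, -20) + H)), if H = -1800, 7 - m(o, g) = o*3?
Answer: 2*I*sqrt(505906835)/1673 ≈ 26.889*I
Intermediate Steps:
m(o, g) = 7 - 3*o (m(o, g) = 7 - o*3 = 7 - 3*o)
sqrt(-723 + 1/(m(-40, -20) + H)) = sqrt(-723 + 1/((7 - 3*(-40)) - 1800)) = sqrt(-723 + 1/((7 + 120) - 1800)) = sqrt(-723 + 1/(127 - 1800)) = sqrt(-723 + 1/(-1673)) = sqrt(-723 - 1/1673) = sqrt(-1209580/1673) = 2*I*sqrt(505906835)/1673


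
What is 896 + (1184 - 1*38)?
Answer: 2042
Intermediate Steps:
896 + (1184 - 1*38) = 896 + (1184 - 38) = 896 + 1146 = 2042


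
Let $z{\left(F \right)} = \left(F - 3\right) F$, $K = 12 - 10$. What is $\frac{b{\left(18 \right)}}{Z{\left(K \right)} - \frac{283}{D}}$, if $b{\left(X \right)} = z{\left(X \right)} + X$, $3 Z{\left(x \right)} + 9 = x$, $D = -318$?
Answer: $- \frac{3392}{17} \approx -199.53$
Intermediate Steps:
$K = 2$
$Z{\left(x \right)} = -3 + \frac{x}{3}$
$z{\left(F \right)} = F \left(-3 + F\right)$ ($z{\left(F \right)} = \left(-3 + F\right) F = F \left(-3 + F\right)$)
$b{\left(X \right)} = X + X \left(-3 + X\right)$ ($b{\left(X \right)} = X \left(-3 + X\right) + X = X + X \left(-3 + X\right)$)
$\frac{b{\left(18 \right)}}{Z{\left(K \right)} - \frac{283}{D}} = \frac{18 \left(-2 + 18\right)}{\left(-3 + \frac{1}{3} \cdot 2\right) - \frac{283}{-318}} = \frac{18 \cdot 16}{\left(-3 + \frac{2}{3}\right) - - \frac{283}{318}} = \frac{288}{- \frac{7}{3} + \frac{283}{318}} = \frac{288}{- \frac{153}{106}} = 288 \left(- \frac{106}{153}\right) = - \frac{3392}{17}$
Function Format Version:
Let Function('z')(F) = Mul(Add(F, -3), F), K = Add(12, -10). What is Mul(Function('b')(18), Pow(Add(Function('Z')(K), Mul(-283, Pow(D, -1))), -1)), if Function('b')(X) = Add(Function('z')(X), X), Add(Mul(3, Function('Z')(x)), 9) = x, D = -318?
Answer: Rational(-3392, 17) ≈ -199.53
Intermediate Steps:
K = 2
Function('Z')(x) = Add(-3, Mul(Rational(1, 3), x))
Function('z')(F) = Mul(F, Add(-3, F)) (Function('z')(F) = Mul(Add(-3, F), F) = Mul(F, Add(-3, F)))
Function('b')(X) = Add(X, Mul(X, Add(-3, X))) (Function('b')(X) = Add(Mul(X, Add(-3, X)), X) = Add(X, Mul(X, Add(-3, X))))
Mul(Function('b')(18), Pow(Add(Function('Z')(K), Mul(-283, Pow(D, -1))), -1)) = Mul(Mul(18, Add(-2, 18)), Pow(Add(Add(-3, Mul(Rational(1, 3), 2)), Mul(-283, Pow(-318, -1))), -1)) = Mul(Mul(18, 16), Pow(Add(Add(-3, Rational(2, 3)), Mul(-283, Rational(-1, 318))), -1)) = Mul(288, Pow(Add(Rational(-7, 3), Rational(283, 318)), -1)) = Mul(288, Pow(Rational(-153, 106), -1)) = Mul(288, Rational(-106, 153)) = Rational(-3392, 17)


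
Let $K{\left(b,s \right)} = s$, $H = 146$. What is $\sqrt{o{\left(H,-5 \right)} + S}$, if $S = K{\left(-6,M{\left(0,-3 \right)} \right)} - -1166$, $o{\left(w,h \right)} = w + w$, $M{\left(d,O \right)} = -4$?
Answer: $\sqrt{1454} \approx 38.131$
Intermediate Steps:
$o{\left(w,h \right)} = 2 w$
$S = 1162$ ($S = -4 - -1166 = -4 + 1166 = 1162$)
$\sqrt{o{\left(H,-5 \right)} + S} = \sqrt{2 \cdot 146 + 1162} = \sqrt{292 + 1162} = \sqrt{1454}$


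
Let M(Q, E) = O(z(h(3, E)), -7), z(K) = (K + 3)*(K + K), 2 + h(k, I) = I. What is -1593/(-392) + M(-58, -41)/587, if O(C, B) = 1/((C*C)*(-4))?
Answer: 5532746428751/1361479347200 ≈ 4.0638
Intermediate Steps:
h(k, I) = -2 + I
z(K) = 2*K*(3 + K) (z(K) = (3 + K)*(2*K) = 2*K*(3 + K))
O(C, B) = -1/(4*C**2) (O(C, B) = 1/(C**2*(-4)) = 1/(-4*C**2) = -1/(4*C**2))
M(Q, E) = -1/(16*(1 + E)**2*(-2 + E)**2) (M(Q, E) = -1/(4*(-2 + E)**2*(3 + (-2 + E))**2)/4 = -1/(4*(1 + E)**2*(-2 + E)**2)/4 = -1/(16*(1 + E)**2*(-2 + E)**2))
-1593/(-392) + M(-58, -41)/587 = -1593/(-392) - 1/(16*(1 - 41)**2*(-2 - 41)**2)/587 = -1593*(-1/392) - 1/16/((-40)**2*(-43)**2)*(1/587) = 1593/392 - 1/16*1/1600*1/1849*(1/587) = 1593/392 - 1/47334400*1/587 = 1593/392 - 1/27785292800 = 5532746428751/1361479347200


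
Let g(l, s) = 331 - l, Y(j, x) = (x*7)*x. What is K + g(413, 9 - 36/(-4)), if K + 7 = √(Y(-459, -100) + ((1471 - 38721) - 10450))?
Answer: -89 + 10*√223 ≈ 60.332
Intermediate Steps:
Y(j, x) = 7*x² (Y(j, x) = (7*x)*x = 7*x²)
K = -7 + 10*√223 (K = -7 + √(7*(-100)² + ((1471 - 38721) - 10450)) = -7 + √(7*10000 + (-37250 - 10450)) = -7 + √(70000 - 47700) = -7 + √22300 = -7 + 10*√223 ≈ 142.33)
K + g(413, 9 - 36/(-4)) = (-7 + 10*√223) + (331 - 1*413) = (-7 + 10*√223) + (331 - 413) = (-7 + 10*√223) - 82 = -89 + 10*√223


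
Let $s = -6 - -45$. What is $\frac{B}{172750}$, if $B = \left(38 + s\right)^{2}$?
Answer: $\frac{5929}{172750} \approx 0.034321$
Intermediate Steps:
$s = 39$ ($s = -6 + 45 = 39$)
$B = 5929$ ($B = \left(38 + 39\right)^{2} = 77^{2} = 5929$)
$\frac{B}{172750} = \frac{5929}{172750}$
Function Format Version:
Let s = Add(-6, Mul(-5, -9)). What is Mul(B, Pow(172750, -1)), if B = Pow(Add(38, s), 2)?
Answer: Rational(5929, 172750) ≈ 0.034321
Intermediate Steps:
s = 39 (s = Add(-6, 45) = 39)
B = 5929 (B = Pow(Add(38, 39), 2) = Pow(77, 2) = 5929)
Mul(B, Pow(172750, -1)) = Mul(5929, Pow(172750, -1)) = Mul(5929, Rational(1, 172750)) = Rational(5929, 172750)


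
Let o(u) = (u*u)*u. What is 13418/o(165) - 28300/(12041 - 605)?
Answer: -10581140771/4280995125 ≈ -2.4717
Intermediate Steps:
o(u) = u³ (o(u) = u²*u = u³)
13418/o(165) - 28300/(12041 - 605) = 13418/(165³) - 28300/(12041 - 605) = 13418/4492125 - 28300/11436 = 13418*(1/4492125) - 28300*1/11436 = 13418/4492125 - 7075/2859 = -10581140771/4280995125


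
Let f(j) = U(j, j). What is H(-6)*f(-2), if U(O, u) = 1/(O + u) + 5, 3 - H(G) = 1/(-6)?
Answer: 361/24 ≈ 15.042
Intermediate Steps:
H(G) = 19/6 (H(G) = 3 - 1/(-6) = 3 - 1*(-⅙) = 3 + ⅙ = 19/6)
U(O, u) = 5 + 1/(O + u)
f(j) = (1 + 10*j)/(2*j) (f(j) = (1 + 5*j + 5*j)/(j + j) = (1 + 10*j)/((2*j)) = (1/(2*j))*(1 + 10*j) = (1 + 10*j)/(2*j))
H(-6)*f(-2) = 19*(5 + (½)/(-2))/6 = 19*(5 + (½)*(-½))/6 = 19*(5 - ¼)/6 = (19/6)*(19/4) = 361/24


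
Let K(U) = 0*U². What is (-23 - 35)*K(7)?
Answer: 0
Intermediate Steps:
K(U) = 0
(-23 - 35)*K(7) = (-23 - 35)*0 = -58*0 = 0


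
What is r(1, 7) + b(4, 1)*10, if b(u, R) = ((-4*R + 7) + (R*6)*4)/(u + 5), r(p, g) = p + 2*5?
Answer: 41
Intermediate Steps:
r(p, g) = 10 + p (r(p, g) = p + 10 = 10 + p)
b(u, R) = (7 + 20*R)/(5 + u) (b(u, R) = ((7 - 4*R) + (6*R)*4)/(5 + u) = ((7 - 4*R) + 24*R)/(5 + u) = (7 + 20*R)/(5 + u))
r(1, 7) + b(4, 1)*10 = (10 + 1) + ((7 + 20*1)/(5 + 4))*10 = 11 + ((7 + 20)/9)*10 = 11 + ((1/9)*27)*10 = 11 + 3*10 = 11 + 30 = 41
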